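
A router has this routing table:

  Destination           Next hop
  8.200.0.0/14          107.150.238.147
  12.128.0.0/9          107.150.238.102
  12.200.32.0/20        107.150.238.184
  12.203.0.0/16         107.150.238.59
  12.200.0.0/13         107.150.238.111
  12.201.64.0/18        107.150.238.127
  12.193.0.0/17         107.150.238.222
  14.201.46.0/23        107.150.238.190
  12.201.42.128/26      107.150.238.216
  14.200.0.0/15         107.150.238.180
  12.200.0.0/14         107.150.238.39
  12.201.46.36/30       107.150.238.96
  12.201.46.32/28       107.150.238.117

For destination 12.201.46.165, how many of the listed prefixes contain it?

Prefixes containing 12.201.46.165:
  12.128.0.0/9 (12.128.0.0 - 12.255.255.255)
  12.200.0.0/13 (12.200.0.0 - 12.207.255.255)
  12.200.0.0/14 (12.200.0.0 - 12.203.255.255)
Total matching entries: 3.

3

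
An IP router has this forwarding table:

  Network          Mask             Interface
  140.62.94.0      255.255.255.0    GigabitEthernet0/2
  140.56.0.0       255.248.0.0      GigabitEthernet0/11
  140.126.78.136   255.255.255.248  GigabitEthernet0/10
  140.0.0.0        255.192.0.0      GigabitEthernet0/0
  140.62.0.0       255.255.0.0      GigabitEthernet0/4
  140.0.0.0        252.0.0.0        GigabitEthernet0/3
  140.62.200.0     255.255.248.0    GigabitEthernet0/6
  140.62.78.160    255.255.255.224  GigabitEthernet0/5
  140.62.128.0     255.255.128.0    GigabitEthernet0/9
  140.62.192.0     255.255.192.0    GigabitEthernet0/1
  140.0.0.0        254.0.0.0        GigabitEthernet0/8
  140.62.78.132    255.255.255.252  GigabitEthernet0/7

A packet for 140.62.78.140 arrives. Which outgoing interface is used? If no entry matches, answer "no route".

GigabitEthernet0/4

Routes whose prefix contains 140.62.78.140:
  140.0.0.0/6 (140.0.0.0 - 143.255.255.255) -> GigabitEthernet0/3
  140.0.0.0/7 (140.0.0.0 - 141.255.255.255) -> GigabitEthernet0/8
  140.0.0.0/10 (140.0.0.0 - 140.63.255.255) -> GigabitEthernet0/0
  140.56.0.0/13 (140.56.0.0 - 140.63.255.255) -> GigabitEthernet0/11
  140.62.0.0/16 (140.62.0.0 - 140.62.255.255) -> GigabitEthernet0/4
More-specific entries that do NOT match:
  140.62.78.132/30 (140.62.78.132 - 140.62.78.135) does not contain 140.62.78.140
  140.126.78.136/29 (140.126.78.136 - 140.126.78.143) does not contain 140.62.78.140
  140.62.78.160/27 (140.62.78.160 - 140.62.78.191) does not contain 140.62.78.140
  140.62.94.0/24 (140.62.94.0 - 140.62.94.255) does not contain 140.62.78.140
  140.62.200.0/21 (140.62.200.0 - 140.62.207.255) does not contain 140.62.78.140
  140.62.192.0/18 (140.62.192.0 - 140.62.255.255) does not contain 140.62.78.140
  140.62.128.0/17 (140.62.128.0 - 140.62.255.255) does not contain 140.62.78.140
Longest matching prefix is /16 -> interface GigabitEthernet0/4.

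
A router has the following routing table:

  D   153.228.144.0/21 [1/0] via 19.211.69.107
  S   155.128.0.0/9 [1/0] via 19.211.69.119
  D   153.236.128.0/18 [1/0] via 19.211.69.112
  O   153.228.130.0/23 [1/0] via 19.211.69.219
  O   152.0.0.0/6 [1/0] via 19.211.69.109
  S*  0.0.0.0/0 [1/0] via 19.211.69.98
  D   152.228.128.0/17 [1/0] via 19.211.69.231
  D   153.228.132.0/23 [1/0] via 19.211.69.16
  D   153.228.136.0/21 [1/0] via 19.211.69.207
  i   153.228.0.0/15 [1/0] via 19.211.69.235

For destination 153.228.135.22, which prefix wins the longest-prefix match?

153.228.0.0/15

Entries matching 153.228.135.22:
  0.0.0.0/0 (default, matches everything)
  152.0.0.0/6 (152.0.0.0 - 155.255.255.255)
  153.228.0.0/15 (153.228.0.0 - 153.229.255.255)
Most specific is 153.228.0.0/15.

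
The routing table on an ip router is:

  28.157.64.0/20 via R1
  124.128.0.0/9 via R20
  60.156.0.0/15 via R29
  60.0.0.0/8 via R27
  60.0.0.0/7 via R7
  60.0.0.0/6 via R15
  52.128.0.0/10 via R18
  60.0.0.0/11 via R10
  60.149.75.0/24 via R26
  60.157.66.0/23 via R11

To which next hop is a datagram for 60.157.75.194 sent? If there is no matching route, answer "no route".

R29

Routes whose prefix contains 60.157.75.194:
  60.0.0.0/6 (60.0.0.0 - 63.255.255.255) -> R15
  60.0.0.0/7 (60.0.0.0 - 61.255.255.255) -> R7
  60.0.0.0/8 (60.0.0.0 - 60.255.255.255) -> R27
  60.156.0.0/15 (60.156.0.0 - 60.157.255.255) -> R29
More-specific entries that do NOT match:
  60.149.75.0/24 (60.149.75.0 - 60.149.75.255) does not contain 60.157.75.194
  60.157.66.0/23 (60.157.66.0 - 60.157.67.255) does not contain 60.157.75.194
  28.157.64.0/20 (28.157.64.0 - 28.157.79.255) does not contain 60.157.75.194
Longest matching prefix is /15 -> next hop R29.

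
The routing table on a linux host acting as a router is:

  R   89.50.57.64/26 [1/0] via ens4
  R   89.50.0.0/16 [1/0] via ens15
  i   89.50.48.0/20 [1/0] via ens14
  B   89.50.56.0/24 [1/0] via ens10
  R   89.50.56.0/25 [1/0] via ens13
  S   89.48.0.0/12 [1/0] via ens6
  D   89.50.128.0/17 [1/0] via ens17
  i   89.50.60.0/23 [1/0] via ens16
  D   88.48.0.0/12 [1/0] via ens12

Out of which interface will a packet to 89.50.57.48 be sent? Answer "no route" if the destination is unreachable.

Routes whose prefix contains 89.50.57.48:
  89.48.0.0/12 (89.48.0.0 - 89.63.255.255) -> ens6
  89.50.0.0/16 (89.50.0.0 - 89.50.255.255) -> ens15
  89.50.48.0/20 (89.50.48.0 - 89.50.63.255) -> ens14
More-specific entries that do NOT match:
  89.50.57.64/26 (89.50.57.64 - 89.50.57.127) does not contain 89.50.57.48
  89.50.56.0/25 (89.50.56.0 - 89.50.56.127) does not contain 89.50.57.48
  89.50.56.0/24 (89.50.56.0 - 89.50.56.255) does not contain 89.50.57.48
  89.50.60.0/23 (89.50.60.0 - 89.50.61.255) does not contain 89.50.57.48
Longest matching prefix is /20 -> interface ens14.

ens14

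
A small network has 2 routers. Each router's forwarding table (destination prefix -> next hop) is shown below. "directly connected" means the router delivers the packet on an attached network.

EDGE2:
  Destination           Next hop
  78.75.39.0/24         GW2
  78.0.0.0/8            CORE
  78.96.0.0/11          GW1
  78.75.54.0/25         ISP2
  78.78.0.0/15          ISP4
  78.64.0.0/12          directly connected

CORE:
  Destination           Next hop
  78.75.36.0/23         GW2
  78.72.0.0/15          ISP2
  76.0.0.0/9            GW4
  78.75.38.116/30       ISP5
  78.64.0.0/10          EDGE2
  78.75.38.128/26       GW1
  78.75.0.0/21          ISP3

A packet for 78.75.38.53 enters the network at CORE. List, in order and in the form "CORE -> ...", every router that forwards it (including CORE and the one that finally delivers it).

At CORE: longest match for 78.75.38.53 is 78.64.0.0/10 -> EDGE2
At EDGE2: longest match for 78.75.38.53 is 78.64.0.0/12 -> directly connected

CORE -> EDGE2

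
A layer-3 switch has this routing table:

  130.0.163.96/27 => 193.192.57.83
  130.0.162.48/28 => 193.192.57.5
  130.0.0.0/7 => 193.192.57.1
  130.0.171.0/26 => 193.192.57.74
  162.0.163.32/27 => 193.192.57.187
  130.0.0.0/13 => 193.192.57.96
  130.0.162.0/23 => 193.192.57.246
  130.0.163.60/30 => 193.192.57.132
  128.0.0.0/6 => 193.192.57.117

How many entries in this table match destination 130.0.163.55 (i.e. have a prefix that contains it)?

4

Prefixes containing 130.0.163.55:
  128.0.0.0/6 (128.0.0.0 - 131.255.255.255)
  130.0.0.0/7 (130.0.0.0 - 131.255.255.255)
  130.0.0.0/13 (130.0.0.0 - 130.7.255.255)
  130.0.162.0/23 (130.0.162.0 - 130.0.163.255)
Total matching entries: 4.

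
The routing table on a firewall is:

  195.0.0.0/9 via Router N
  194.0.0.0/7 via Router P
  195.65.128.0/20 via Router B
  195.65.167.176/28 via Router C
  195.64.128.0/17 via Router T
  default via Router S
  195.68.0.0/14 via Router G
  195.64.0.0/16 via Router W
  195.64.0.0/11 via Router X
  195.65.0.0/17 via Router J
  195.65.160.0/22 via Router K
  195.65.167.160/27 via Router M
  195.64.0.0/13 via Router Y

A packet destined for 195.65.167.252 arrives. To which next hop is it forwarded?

Router Y

Routes whose prefix contains 195.65.167.252:
  0.0.0.0/0 (default, matches everything) -> Router S
  194.0.0.0/7 (194.0.0.0 - 195.255.255.255) -> Router P
  195.0.0.0/9 (195.0.0.0 - 195.127.255.255) -> Router N
  195.64.0.0/11 (195.64.0.0 - 195.95.255.255) -> Router X
  195.64.0.0/13 (195.64.0.0 - 195.71.255.255) -> Router Y
More-specific entries that do NOT match:
  195.65.167.176/28 (195.65.167.176 - 195.65.167.191) does not contain 195.65.167.252
  195.65.167.160/27 (195.65.167.160 - 195.65.167.191) does not contain 195.65.167.252
  195.65.160.0/22 (195.65.160.0 - 195.65.163.255) does not contain 195.65.167.252
  195.65.128.0/20 (195.65.128.0 - 195.65.143.255) does not contain 195.65.167.252
  195.64.128.0/17 (195.64.128.0 - 195.64.255.255) does not contain 195.65.167.252
  195.65.0.0/17 (195.65.0.0 - 195.65.127.255) does not contain 195.65.167.252
  195.64.0.0/16 (195.64.0.0 - 195.64.255.255) does not contain 195.65.167.252
  195.68.0.0/14 (195.68.0.0 - 195.71.255.255) does not contain 195.65.167.252
Longest matching prefix is /13 -> next hop Router Y.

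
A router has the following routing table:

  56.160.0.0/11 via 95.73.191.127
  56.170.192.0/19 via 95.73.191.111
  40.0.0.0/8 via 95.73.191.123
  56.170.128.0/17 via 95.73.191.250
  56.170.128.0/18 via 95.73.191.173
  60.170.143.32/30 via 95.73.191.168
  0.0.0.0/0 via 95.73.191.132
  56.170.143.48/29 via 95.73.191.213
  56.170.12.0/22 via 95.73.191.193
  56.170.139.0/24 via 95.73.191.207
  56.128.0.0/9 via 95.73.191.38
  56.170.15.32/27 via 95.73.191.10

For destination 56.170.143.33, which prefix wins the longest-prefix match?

56.170.128.0/18

Entries matching 56.170.143.33:
  0.0.0.0/0 (default, matches everything)
  56.128.0.0/9 (56.128.0.0 - 56.255.255.255)
  56.160.0.0/11 (56.160.0.0 - 56.191.255.255)
  56.170.128.0/17 (56.170.128.0 - 56.170.255.255)
  56.170.128.0/18 (56.170.128.0 - 56.170.191.255)
Most specific is 56.170.128.0/18.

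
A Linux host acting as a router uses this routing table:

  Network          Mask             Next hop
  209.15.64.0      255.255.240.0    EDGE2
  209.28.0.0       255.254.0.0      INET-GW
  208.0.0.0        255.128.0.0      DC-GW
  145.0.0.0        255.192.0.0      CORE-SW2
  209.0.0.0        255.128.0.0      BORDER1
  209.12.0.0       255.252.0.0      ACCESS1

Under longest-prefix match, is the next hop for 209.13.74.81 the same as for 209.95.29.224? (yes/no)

209.13.74.81: longest match 209.12.0.0/14 -> ACCESS1
209.95.29.224: longest match 209.0.0.0/9 -> BORDER1

no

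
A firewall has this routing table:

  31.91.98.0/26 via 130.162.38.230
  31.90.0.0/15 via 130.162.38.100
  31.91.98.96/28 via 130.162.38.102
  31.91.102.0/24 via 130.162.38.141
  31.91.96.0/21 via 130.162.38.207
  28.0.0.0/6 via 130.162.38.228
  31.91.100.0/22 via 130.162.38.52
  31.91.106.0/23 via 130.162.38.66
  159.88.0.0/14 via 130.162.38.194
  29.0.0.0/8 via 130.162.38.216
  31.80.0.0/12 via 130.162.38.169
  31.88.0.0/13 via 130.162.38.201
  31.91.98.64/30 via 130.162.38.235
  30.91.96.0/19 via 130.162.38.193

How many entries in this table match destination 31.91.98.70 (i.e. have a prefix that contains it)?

Prefixes containing 31.91.98.70:
  28.0.0.0/6 (28.0.0.0 - 31.255.255.255)
  31.80.0.0/12 (31.80.0.0 - 31.95.255.255)
  31.88.0.0/13 (31.88.0.0 - 31.95.255.255)
  31.90.0.0/15 (31.90.0.0 - 31.91.255.255)
  31.91.96.0/21 (31.91.96.0 - 31.91.103.255)
Total matching entries: 5.

5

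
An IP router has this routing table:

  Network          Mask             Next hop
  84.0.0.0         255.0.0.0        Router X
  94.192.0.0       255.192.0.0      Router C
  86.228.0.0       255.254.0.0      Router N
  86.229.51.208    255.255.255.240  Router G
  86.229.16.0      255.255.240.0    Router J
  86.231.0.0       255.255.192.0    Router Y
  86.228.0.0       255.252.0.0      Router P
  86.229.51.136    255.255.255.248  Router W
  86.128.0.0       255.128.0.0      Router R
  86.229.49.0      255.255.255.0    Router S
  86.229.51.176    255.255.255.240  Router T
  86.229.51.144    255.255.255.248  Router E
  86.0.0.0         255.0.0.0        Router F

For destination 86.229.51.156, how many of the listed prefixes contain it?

Prefixes containing 86.229.51.156:
  86.0.0.0/8 (86.0.0.0 - 86.255.255.255)
  86.128.0.0/9 (86.128.0.0 - 86.255.255.255)
  86.228.0.0/14 (86.228.0.0 - 86.231.255.255)
  86.228.0.0/15 (86.228.0.0 - 86.229.255.255)
Total matching entries: 4.

4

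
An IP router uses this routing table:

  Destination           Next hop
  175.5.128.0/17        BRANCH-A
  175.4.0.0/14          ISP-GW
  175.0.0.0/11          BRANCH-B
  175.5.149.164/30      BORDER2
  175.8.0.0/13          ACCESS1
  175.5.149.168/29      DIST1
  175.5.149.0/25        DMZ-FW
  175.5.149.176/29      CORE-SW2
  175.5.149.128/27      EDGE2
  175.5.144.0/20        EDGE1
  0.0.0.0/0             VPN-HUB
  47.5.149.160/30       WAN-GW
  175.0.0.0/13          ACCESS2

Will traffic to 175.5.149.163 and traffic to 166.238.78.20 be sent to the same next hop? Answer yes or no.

no

175.5.149.163: longest match 175.5.144.0/20 -> EDGE1
166.238.78.20: longest match 0.0.0.0/0 -> VPN-HUB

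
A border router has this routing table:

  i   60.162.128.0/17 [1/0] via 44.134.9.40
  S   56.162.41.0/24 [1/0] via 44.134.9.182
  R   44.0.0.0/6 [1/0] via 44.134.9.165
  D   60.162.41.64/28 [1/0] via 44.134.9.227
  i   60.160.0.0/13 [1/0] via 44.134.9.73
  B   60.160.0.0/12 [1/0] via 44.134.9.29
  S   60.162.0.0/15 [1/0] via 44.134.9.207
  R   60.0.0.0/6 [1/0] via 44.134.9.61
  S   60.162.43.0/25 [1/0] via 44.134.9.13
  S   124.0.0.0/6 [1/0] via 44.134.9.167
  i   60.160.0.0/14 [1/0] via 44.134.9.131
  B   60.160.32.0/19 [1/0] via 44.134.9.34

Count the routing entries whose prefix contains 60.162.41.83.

Prefixes containing 60.162.41.83:
  60.0.0.0/6 (60.0.0.0 - 63.255.255.255)
  60.160.0.0/12 (60.160.0.0 - 60.175.255.255)
  60.160.0.0/13 (60.160.0.0 - 60.167.255.255)
  60.160.0.0/14 (60.160.0.0 - 60.163.255.255)
  60.162.0.0/15 (60.162.0.0 - 60.163.255.255)
Total matching entries: 5.

5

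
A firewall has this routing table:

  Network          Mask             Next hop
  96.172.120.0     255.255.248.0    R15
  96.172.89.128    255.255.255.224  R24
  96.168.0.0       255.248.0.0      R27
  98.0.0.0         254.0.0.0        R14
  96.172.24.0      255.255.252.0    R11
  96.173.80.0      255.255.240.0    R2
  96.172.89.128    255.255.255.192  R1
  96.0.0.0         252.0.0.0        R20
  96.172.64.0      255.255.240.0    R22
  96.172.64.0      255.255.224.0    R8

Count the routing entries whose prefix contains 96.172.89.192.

3

Prefixes containing 96.172.89.192:
  96.0.0.0/6 (96.0.0.0 - 99.255.255.255)
  96.168.0.0/13 (96.168.0.0 - 96.175.255.255)
  96.172.64.0/19 (96.172.64.0 - 96.172.95.255)
Total matching entries: 3.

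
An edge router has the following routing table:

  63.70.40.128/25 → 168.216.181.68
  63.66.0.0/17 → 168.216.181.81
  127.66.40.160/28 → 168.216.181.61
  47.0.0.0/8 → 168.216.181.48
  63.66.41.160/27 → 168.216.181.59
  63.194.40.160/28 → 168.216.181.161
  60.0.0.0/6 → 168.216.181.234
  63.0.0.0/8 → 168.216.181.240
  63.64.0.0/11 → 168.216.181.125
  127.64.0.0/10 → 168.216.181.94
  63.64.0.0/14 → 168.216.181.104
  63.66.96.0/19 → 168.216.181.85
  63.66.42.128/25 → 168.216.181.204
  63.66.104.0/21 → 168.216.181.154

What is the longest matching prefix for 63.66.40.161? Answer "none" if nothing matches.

Entries matching 63.66.40.161:
  60.0.0.0/6 (60.0.0.0 - 63.255.255.255)
  63.0.0.0/8 (63.0.0.0 - 63.255.255.255)
  63.64.0.0/11 (63.64.0.0 - 63.95.255.255)
  63.64.0.0/14 (63.64.0.0 - 63.67.255.255)
  63.66.0.0/17 (63.66.0.0 - 63.66.127.255)
Most specific is 63.66.0.0/17.

63.66.0.0/17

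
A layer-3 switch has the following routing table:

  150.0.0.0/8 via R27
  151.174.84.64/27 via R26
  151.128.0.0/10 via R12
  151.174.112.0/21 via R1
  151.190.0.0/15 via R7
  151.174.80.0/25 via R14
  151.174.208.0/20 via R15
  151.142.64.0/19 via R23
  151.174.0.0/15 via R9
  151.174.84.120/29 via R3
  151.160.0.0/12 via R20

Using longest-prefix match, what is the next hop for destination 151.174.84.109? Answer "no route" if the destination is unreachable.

R9

Routes whose prefix contains 151.174.84.109:
  151.128.0.0/10 (151.128.0.0 - 151.191.255.255) -> R12
  151.160.0.0/12 (151.160.0.0 - 151.175.255.255) -> R20
  151.174.0.0/15 (151.174.0.0 - 151.175.255.255) -> R9
More-specific entries that do NOT match:
  151.174.84.120/29 (151.174.84.120 - 151.174.84.127) does not contain 151.174.84.109
  151.174.84.64/27 (151.174.84.64 - 151.174.84.95) does not contain 151.174.84.109
  151.174.80.0/25 (151.174.80.0 - 151.174.80.127) does not contain 151.174.84.109
  151.174.112.0/21 (151.174.112.0 - 151.174.119.255) does not contain 151.174.84.109
  151.174.208.0/20 (151.174.208.0 - 151.174.223.255) does not contain 151.174.84.109
  151.142.64.0/19 (151.142.64.0 - 151.142.95.255) does not contain 151.174.84.109
Longest matching prefix is /15 -> next hop R9.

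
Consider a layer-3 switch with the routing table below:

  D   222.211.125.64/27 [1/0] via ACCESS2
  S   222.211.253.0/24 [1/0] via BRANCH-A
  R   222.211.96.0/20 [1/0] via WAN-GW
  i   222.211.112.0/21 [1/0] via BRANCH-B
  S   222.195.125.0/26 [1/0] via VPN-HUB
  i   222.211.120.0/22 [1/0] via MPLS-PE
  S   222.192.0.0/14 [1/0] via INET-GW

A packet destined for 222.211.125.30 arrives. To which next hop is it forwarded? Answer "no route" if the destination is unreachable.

no route

No entry's prefix contains 222.211.125.30; there is no default route.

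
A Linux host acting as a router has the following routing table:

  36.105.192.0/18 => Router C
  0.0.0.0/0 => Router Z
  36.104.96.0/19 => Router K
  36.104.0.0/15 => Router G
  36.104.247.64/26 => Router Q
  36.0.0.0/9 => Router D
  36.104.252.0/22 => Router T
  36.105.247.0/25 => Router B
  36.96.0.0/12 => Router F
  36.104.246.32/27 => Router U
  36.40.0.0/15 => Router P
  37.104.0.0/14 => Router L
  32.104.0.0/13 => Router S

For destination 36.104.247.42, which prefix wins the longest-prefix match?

Entries matching 36.104.247.42:
  0.0.0.0/0 (default, matches everything)
  36.0.0.0/9 (36.0.0.0 - 36.127.255.255)
  36.96.0.0/12 (36.96.0.0 - 36.111.255.255)
  36.104.0.0/15 (36.104.0.0 - 36.105.255.255)
Most specific is 36.104.0.0/15.

36.104.0.0/15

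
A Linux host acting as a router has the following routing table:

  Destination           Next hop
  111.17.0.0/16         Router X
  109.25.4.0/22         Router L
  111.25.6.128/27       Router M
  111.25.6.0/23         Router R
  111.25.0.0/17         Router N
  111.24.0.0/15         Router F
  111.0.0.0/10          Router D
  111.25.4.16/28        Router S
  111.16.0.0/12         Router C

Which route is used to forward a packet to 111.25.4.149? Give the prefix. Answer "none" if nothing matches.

111.25.0.0/17

Entries matching 111.25.4.149:
  111.0.0.0/10 (111.0.0.0 - 111.63.255.255)
  111.16.0.0/12 (111.16.0.0 - 111.31.255.255)
  111.24.0.0/15 (111.24.0.0 - 111.25.255.255)
  111.25.0.0/17 (111.25.0.0 - 111.25.127.255)
Most specific is 111.25.0.0/17.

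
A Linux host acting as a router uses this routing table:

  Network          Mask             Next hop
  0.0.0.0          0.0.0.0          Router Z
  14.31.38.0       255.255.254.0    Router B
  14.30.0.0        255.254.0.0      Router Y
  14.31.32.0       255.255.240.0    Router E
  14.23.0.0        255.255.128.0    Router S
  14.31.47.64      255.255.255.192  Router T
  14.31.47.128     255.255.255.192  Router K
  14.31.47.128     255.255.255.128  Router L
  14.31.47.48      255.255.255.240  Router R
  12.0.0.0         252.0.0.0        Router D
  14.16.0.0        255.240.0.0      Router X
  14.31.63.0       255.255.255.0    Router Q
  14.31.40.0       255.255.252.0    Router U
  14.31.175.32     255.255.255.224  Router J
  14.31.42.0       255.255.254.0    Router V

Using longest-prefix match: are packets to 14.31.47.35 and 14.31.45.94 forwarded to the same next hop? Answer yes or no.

yes

14.31.47.35: longest match 14.31.32.0/20 -> Router E
14.31.45.94: longest match 14.31.32.0/20 -> Router E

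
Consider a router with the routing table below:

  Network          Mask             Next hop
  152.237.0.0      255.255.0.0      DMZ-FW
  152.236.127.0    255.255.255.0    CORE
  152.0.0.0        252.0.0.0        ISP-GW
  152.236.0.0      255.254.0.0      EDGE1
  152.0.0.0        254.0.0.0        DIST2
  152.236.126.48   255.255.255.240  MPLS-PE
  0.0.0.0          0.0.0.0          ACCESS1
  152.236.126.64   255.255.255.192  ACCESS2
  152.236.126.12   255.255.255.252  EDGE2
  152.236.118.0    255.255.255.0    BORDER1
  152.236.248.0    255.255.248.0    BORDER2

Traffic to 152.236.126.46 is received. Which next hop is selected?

Routes whose prefix contains 152.236.126.46:
  0.0.0.0/0 (default, matches everything) -> ACCESS1
  152.0.0.0/6 (152.0.0.0 - 155.255.255.255) -> ISP-GW
  152.0.0.0/7 (152.0.0.0 - 153.255.255.255) -> DIST2
  152.236.0.0/15 (152.236.0.0 - 152.237.255.255) -> EDGE1
More-specific entries that do NOT match:
  152.236.126.12/30 (152.236.126.12 - 152.236.126.15) does not contain 152.236.126.46
  152.236.126.48/28 (152.236.126.48 - 152.236.126.63) does not contain 152.236.126.46
  152.236.126.64/26 (152.236.126.64 - 152.236.126.127) does not contain 152.236.126.46
  152.236.127.0/24 (152.236.127.0 - 152.236.127.255) does not contain 152.236.126.46
  152.236.118.0/24 (152.236.118.0 - 152.236.118.255) does not contain 152.236.126.46
  152.236.248.0/21 (152.236.248.0 - 152.236.255.255) does not contain 152.236.126.46
  152.237.0.0/16 (152.237.0.0 - 152.237.255.255) does not contain 152.236.126.46
Longest matching prefix is /15 -> next hop EDGE1.

EDGE1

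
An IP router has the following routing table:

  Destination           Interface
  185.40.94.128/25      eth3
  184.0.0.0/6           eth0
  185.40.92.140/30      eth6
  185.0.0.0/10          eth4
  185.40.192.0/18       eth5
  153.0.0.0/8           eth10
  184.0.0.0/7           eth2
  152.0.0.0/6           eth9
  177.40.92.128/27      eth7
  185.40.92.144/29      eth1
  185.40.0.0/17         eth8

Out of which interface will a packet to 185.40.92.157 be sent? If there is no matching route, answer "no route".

eth8

Routes whose prefix contains 185.40.92.157:
  184.0.0.0/6 (184.0.0.0 - 187.255.255.255) -> eth0
  184.0.0.0/7 (184.0.0.0 - 185.255.255.255) -> eth2
  185.0.0.0/10 (185.0.0.0 - 185.63.255.255) -> eth4
  185.40.0.0/17 (185.40.0.0 - 185.40.127.255) -> eth8
More-specific entries that do NOT match:
  185.40.92.140/30 (185.40.92.140 - 185.40.92.143) does not contain 185.40.92.157
  185.40.92.144/29 (185.40.92.144 - 185.40.92.151) does not contain 185.40.92.157
  177.40.92.128/27 (177.40.92.128 - 177.40.92.159) does not contain 185.40.92.157
  185.40.94.128/25 (185.40.94.128 - 185.40.94.255) does not contain 185.40.92.157
  185.40.192.0/18 (185.40.192.0 - 185.40.255.255) does not contain 185.40.92.157
Longest matching prefix is /17 -> interface eth8.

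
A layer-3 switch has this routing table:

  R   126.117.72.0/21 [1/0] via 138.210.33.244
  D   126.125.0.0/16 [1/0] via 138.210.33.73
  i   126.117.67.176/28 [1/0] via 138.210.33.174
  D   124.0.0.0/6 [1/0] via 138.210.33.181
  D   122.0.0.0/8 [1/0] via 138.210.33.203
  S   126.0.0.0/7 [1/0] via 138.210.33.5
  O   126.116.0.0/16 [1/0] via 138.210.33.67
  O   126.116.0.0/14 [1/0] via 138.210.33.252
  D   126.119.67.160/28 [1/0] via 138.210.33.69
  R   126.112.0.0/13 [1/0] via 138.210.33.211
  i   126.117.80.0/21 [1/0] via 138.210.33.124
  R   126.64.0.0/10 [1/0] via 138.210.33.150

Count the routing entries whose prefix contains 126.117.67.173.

5

Prefixes containing 126.117.67.173:
  124.0.0.0/6 (124.0.0.0 - 127.255.255.255)
  126.0.0.0/7 (126.0.0.0 - 127.255.255.255)
  126.64.0.0/10 (126.64.0.0 - 126.127.255.255)
  126.112.0.0/13 (126.112.0.0 - 126.119.255.255)
  126.116.0.0/14 (126.116.0.0 - 126.119.255.255)
Total matching entries: 5.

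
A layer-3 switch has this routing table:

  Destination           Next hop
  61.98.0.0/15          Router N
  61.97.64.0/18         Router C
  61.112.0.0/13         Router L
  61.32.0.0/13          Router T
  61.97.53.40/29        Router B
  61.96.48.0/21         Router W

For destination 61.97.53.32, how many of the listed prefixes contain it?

0

No listed prefix contains 61.97.53.32.
Total matching entries: 0.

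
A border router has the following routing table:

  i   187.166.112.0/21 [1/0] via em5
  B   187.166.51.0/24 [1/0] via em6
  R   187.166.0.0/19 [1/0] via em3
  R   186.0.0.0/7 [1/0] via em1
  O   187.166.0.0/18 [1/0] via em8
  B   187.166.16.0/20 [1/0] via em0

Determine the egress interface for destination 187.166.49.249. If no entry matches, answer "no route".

Routes whose prefix contains 187.166.49.249:
  186.0.0.0/7 (186.0.0.0 - 187.255.255.255) -> em1
  187.166.0.0/18 (187.166.0.0 - 187.166.63.255) -> em8
More-specific entries that do NOT match:
  187.166.51.0/24 (187.166.51.0 - 187.166.51.255) does not contain 187.166.49.249
  187.166.112.0/21 (187.166.112.0 - 187.166.119.255) does not contain 187.166.49.249
  187.166.16.0/20 (187.166.16.0 - 187.166.31.255) does not contain 187.166.49.249
  187.166.0.0/19 (187.166.0.0 - 187.166.31.255) does not contain 187.166.49.249
Longest matching prefix is /18 -> interface em8.

em8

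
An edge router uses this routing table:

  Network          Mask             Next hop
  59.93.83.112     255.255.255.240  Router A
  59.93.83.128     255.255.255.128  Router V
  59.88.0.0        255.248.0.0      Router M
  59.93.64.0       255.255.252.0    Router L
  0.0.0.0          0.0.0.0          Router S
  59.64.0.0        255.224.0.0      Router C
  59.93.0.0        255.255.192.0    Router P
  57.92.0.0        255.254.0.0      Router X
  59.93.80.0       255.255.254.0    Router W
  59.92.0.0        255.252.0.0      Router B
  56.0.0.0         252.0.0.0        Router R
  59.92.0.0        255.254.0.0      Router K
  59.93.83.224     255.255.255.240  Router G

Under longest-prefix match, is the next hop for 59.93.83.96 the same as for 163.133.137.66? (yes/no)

59.93.83.96: longest match 59.92.0.0/15 -> Router K
163.133.137.66: longest match 0.0.0.0/0 -> Router S

no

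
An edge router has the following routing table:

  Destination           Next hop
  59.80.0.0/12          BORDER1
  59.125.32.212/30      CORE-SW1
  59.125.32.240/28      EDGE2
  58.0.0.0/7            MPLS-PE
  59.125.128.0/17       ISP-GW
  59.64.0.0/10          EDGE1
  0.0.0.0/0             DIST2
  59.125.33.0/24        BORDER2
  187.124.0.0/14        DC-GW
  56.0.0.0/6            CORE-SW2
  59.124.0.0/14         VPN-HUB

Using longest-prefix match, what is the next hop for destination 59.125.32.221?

Routes whose prefix contains 59.125.32.221:
  0.0.0.0/0 (default, matches everything) -> DIST2
  56.0.0.0/6 (56.0.0.0 - 59.255.255.255) -> CORE-SW2
  58.0.0.0/7 (58.0.0.0 - 59.255.255.255) -> MPLS-PE
  59.64.0.0/10 (59.64.0.0 - 59.127.255.255) -> EDGE1
  59.124.0.0/14 (59.124.0.0 - 59.127.255.255) -> VPN-HUB
More-specific entries that do NOT match:
  59.125.32.212/30 (59.125.32.212 - 59.125.32.215) does not contain 59.125.32.221
  59.125.32.240/28 (59.125.32.240 - 59.125.32.255) does not contain 59.125.32.221
  59.125.33.0/24 (59.125.33.0 - 59.125.33.255) does not contain 59.125.32.221
  59.125.128.0/17 (59.125.128.0 - 59.125.255.255) does not contain 59.125.32.221
Longest matching prefix is /14 -> next hop VPN-HUB.

VPN-HUB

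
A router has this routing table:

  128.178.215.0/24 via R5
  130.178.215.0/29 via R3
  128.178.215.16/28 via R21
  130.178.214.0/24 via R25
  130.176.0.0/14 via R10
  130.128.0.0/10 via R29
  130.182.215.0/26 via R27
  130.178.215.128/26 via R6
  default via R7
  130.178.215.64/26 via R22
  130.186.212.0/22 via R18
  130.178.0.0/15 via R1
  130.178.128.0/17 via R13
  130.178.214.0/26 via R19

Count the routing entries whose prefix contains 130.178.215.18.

Prefixes containing 130.178.215.18:
  0.0.0.0/0 (default, matches everything)
  130.128.0.0/10 (130.128.0.0 - 130.191.255.255)
  130.176.0.0/14 (130.176.0.0 - 130.179.255.255)
  130.178.0.0/15 (130.178.0.0 - 130.179.255.255)
  130.178.128.0/17 (130.178.128.0 - 130.178.255.255)
Total matching entries: 5.

5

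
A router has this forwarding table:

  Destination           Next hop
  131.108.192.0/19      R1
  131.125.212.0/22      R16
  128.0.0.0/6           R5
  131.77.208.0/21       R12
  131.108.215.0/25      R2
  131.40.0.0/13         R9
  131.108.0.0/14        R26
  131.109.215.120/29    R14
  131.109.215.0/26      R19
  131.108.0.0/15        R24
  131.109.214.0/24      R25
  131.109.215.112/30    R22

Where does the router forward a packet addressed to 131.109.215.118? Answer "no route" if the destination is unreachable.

Routes whose prefix contains 131.109.215.118:
  128.0.0.0/6 (128.0.0.0 - 131.255.255.255) -> R5
  131.108.0.0/14 (131.108.0.0 - 131.111.255.255) -> R26
  131.108.0.0/15 (131.108.0.0 - 131.109.255.255) -> R24
More-specific entries that do NOT match:
  131.109.215.112/30 (131.109.215.112 - 131.109.215.115) does not contain 131.109.215.118
  131.109.215.120/29 (131.109.215.120 - 131.109.215.127) does not contain 131.109.215.118
  131.109.215.0/26 (131.109.215.0 - 131.109.215.63) does not contain 131.109.215.118
  131.108.215.0/25 (131.108.215.0 - 131.108.215.127) does not contain 131.109.215.118
  131.109.214.0/24 (131.109.214.0 - 131.109.214.255) does not contain 131.109.215.118
  131.125.212.0/22 (131.125.212.0 - 131.125.215.255) does not contain 131.109.215.118
  131.77.208.0/21 (131.77.208.0 - 131.77.215.255) does not contain 131.109.215.118
  131.108.192.0/19 (131.108.192.0 - 131.108.223.255) does not contain 131.109.215.118
Longest matching prefix is /15 -> next hop R24.

R24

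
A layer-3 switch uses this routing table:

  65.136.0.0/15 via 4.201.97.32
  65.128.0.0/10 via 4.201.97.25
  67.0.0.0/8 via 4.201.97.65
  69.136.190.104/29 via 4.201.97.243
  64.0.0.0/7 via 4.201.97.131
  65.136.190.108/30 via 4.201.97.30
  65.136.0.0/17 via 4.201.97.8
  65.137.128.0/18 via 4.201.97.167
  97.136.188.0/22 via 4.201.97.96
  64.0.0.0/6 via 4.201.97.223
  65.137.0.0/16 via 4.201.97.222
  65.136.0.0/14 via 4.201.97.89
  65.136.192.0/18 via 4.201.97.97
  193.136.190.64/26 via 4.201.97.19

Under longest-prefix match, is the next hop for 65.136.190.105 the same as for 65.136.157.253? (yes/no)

yes

65.136.190.105: longest match 65.136.0.0/15 -> 4.201.97.32
65.136.157.253: longest match 65.136.0.0/15 -> 4.201.97.32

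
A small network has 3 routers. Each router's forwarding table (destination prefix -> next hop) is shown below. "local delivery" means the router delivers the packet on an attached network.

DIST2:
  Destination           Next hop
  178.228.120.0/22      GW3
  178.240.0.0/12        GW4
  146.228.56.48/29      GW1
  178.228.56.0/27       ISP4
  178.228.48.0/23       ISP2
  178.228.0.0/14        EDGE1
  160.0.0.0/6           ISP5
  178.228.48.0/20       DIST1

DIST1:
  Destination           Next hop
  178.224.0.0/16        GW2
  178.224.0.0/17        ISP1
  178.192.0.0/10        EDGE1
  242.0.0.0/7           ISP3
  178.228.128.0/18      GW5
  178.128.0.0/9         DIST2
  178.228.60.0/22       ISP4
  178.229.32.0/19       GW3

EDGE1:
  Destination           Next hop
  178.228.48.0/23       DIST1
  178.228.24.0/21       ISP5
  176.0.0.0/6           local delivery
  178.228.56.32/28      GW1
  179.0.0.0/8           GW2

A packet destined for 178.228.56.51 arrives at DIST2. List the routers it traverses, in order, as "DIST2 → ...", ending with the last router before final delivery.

At DIST2: longest match for 178.228.56.51 is 178.228.48.0/20 -> DIST1
At DIST1: longest match for 178.228.56.51 is 178.192.0.0/10 -> EDGE1
At EDGE1: longest match for 178.228.56.51 is 176.0.0.0/6 -> local delivery

DIST2 → DIST1 → EDGE1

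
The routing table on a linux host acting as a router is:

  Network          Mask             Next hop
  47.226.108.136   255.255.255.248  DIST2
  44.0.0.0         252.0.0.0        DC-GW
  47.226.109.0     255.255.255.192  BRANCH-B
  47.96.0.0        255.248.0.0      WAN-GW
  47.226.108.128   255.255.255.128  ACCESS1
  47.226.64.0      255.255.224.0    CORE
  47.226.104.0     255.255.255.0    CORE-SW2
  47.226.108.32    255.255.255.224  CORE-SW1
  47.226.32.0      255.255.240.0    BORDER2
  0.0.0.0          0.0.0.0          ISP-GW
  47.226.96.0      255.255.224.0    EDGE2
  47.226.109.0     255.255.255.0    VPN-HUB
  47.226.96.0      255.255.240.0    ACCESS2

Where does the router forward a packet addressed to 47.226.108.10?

Routes whose prefix contains 47.226.108.10:
  0.0.0.0/0 (default, matches everything) -> ISP-GW
  44.0.0.0/6 (44.0.0.0 - 47.255.255.255) -> DC-GW
  47.226.96.0/19 (47.226.96.0 - 47.226.127.255) -> EDGE2
  47.226.96.0/20 (47.226.96.0 - 47.226.111.255) -> ACCESS2
More-specific entries that do NOT match:
  47.226.108.136/29 (47.226.108.136 - 47.226.108.143) does not contain 47.226.108.10
  47.226.108.32/27 (47.226.108.32 - 47.226.108.63) does not contain 47.226.108.10
  47.226.109.0/26 (47.226.109.0 - 47.226.109.63) does not contain 47.226.108.10
  47.226.108.128/25 (47.226.108.128 - 47.226.108.255) does not contain 47.226.108.10
  47.226.104.0/24 (47.226.104.0 - 47.226.104.255) does not contain 47.226.108.10
  47.226.109.0/24 (47.226.109.0 - 47.226.109.255) does not contain 47.226.108.10
Longest matching prefix is /20 -> next hop ACCESS2.

ACCESS2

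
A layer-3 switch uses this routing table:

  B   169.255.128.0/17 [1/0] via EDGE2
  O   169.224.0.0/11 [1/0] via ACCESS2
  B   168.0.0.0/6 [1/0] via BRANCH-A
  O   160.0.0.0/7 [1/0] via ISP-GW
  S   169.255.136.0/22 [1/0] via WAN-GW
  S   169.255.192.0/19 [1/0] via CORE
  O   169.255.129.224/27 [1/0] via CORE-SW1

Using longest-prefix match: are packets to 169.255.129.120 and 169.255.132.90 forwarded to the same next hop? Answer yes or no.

yes

169.255.129.120: longest match 169.255.128.0/17 -> EDGE2
169.255.132.90: longest match 169.255.128.0/17 -> EDGE2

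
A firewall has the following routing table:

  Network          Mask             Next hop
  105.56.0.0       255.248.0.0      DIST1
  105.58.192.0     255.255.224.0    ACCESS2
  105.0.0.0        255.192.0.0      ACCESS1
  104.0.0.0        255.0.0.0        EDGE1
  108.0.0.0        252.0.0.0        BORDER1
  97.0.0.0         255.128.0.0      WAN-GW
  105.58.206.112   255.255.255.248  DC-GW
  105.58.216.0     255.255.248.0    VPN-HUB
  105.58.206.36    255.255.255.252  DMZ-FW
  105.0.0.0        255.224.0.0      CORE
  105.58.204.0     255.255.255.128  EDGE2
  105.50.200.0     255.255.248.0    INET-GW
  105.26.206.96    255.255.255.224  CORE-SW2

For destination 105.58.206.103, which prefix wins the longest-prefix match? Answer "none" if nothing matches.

Entries matching 105.58.206.103:
  105.0.0.0/10 (105.0.0.0 - 105.63.255.255)
  105.56.0.0/13 (105.56.0.0 - 105.63.255.255)
  105.58.192.0/19 (105.58.192.0 - 105.58.223.255)
Most specific is 105.58.192.0/19.

105.58.192.0/19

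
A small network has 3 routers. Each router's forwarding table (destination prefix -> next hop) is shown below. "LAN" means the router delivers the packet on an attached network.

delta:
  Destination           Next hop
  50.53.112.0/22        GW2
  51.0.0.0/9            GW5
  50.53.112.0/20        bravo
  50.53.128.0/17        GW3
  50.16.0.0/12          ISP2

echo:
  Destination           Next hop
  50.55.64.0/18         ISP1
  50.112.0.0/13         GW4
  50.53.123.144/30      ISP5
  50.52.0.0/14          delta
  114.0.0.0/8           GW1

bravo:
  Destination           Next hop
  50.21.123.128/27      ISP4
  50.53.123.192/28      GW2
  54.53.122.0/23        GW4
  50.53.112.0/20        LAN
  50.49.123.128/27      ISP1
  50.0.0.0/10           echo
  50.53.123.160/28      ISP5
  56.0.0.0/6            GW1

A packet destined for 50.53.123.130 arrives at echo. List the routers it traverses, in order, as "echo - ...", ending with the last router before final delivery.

At echo: longest match for 50.53.123.130 is 50.52.0.0/14 -> delta
At delta: longest match for 50.53.123.130 is 50.53.112.0/20 -> bravo
At bravo: longest match for 50.53.123.130 is 50.53.112.0/20 -> LAN

echo - delta - bravo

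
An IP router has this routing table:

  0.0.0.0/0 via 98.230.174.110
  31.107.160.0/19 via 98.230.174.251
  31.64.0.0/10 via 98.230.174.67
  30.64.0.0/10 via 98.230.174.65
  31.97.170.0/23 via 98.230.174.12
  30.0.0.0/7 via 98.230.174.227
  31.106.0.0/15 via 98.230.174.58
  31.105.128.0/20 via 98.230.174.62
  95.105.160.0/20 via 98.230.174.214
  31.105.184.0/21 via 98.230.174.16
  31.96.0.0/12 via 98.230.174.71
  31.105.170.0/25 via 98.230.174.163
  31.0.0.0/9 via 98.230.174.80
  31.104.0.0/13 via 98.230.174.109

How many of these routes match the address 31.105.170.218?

6

Prefixes containing 31.105.170.218:
  0.0.0.0/0 (default, matches everything)
  30.0.0.0/7 (30.0.0.0 - 31.255.255.255)
  31.0.0.0/9 (31.0.0.0 - 31.127.255.255)
  31.64.0.0/10 (31.64.0.0 - 31.127.255.255)
  31.96.0.0/12 (31.96.0.0 - 31.111.255.255)
  31.104.0.0/13 (31.104.0.0 - 31.111.255.255)
Total matching entries: 6.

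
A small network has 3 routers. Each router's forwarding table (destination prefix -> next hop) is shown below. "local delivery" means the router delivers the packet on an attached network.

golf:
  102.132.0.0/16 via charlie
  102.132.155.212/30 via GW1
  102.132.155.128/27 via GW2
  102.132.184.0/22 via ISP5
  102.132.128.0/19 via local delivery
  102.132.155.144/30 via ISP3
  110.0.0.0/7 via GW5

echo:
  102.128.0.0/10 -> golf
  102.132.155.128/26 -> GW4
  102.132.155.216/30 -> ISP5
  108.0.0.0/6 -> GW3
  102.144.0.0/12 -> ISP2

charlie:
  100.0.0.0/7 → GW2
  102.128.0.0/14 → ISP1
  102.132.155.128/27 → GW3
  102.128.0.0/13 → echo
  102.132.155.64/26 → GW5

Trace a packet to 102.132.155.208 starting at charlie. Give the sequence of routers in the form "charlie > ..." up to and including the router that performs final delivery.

At charlie: longest match for 102.132.155.208 is 102.128.0.0/13 -> echo
At echo: longest match for 102.132.155.208 is 102.128.0.0/10 -> golf
At golf: longest match for 102.132.155.208 is 102.132.128.0/19 -> local delivery

charlie > echo > golf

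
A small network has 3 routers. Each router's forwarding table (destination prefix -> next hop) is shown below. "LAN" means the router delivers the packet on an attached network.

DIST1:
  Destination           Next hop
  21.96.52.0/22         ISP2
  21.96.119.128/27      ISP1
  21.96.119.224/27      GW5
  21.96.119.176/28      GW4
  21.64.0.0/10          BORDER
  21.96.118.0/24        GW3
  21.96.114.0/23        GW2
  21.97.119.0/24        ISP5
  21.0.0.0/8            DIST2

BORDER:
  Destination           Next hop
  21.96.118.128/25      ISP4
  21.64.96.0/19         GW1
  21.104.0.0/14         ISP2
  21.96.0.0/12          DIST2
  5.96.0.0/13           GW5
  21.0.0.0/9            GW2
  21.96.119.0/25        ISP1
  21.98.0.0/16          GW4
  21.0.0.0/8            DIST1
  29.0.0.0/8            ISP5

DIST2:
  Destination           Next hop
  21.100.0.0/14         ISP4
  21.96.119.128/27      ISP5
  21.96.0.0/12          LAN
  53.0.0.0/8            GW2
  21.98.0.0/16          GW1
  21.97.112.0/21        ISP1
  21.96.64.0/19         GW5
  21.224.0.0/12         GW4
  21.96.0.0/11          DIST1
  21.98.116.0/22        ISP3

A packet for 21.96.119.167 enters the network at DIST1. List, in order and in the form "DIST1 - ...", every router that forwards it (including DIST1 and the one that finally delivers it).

DIST1 - BORDER - DIST2

At DIST1: longest match for 21.96.119.167 is 21.64.0.0/10 -> BORDER
At BORDER: longest match for 21.96.119.167 is 21.96.0.0/12 -> DIST2
At DIST2: longest match for 21.96.119.167 is 21.96.0.0/12 -> LAN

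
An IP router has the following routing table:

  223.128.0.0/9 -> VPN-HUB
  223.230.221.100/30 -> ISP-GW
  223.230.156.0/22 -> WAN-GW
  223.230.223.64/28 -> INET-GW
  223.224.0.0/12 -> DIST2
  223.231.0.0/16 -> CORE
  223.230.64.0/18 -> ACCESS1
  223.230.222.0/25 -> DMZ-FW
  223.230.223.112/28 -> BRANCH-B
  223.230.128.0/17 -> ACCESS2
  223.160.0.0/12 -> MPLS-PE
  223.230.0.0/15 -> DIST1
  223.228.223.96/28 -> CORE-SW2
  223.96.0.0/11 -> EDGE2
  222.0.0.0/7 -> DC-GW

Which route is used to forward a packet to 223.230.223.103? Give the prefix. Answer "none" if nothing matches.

223.230.128.0/17

Entries matching 223.230.223.103:
  222.0.0.0/7 (222.0.0.0 - 223.255.255.255)
  223.128.0.0/9 (223.128.0.0 - 223.255.255.255)
  223.224.0.0/12 (223.224.0.0 - 223.239.255.255)
  223.230.0.0/15 (223.230.0.0 - 223.231.255.255)
  223.230.128.0/17 (223.230.128.0 - 223.230.255.255)
Most specific is 223.230.128.0/17.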